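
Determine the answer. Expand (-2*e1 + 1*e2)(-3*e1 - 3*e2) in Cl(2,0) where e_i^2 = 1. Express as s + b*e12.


Expand: (-2*e1 + 1*e2)(-3*e1 - 3*e2)
= (-2)*(-3)*e1e1 + (-2)*(-3)*e1e2 + 1*(-3)*e2e1 + 1*(-3)*e2e2
Using e1^2 = e2^2 = 1, e2e1 = -e1e2:
Scalar part s = (-2)*(-3) + 1*(-3) = 6 + (-3) = 3
Bivector part b = (-2)*(-3) - 1*(-3) = 6 - (-3) = 9
uv = 3 + 9*e12


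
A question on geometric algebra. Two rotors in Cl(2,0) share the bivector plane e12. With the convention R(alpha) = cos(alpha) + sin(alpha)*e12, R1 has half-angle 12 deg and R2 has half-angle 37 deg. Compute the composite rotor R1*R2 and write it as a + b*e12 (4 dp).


Same-plane rotors commute and their half-angles add:
R1*R2 = cos(a1 + a2) + sin(a1 + a2)*e12.
a1 + a2 = 12 + 37 = 49 deg
cos(49 deg) = 0.6561
sin(49 deg) = 0.7547
R1*R2 = 0.6561 + 0.7547*e12


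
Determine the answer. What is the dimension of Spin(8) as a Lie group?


Spin(n) double-covers SO(n); both have Lie algebra so(n) of dimension n(n-1)/2.
n = 8
n(n-1) = 8 * 7 = 56
dim Spin(8) = 56/2 = 28


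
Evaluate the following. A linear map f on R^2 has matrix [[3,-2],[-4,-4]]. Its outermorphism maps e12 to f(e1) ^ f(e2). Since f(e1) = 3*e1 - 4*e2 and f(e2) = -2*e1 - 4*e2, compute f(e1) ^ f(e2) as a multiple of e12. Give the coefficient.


The outermorphism of a linear map f sends e1^e2 to f(e1)^f(e2).
f(e1) = 3*e1 - 4*e2
f(e2) = -2*e1 - 4*e2
f(e1) ^ f(e2) = (3*e1 - 4*e2) ^ (-2*e1 - 4*e2)
= 3*(-4)*e12 + (-4)*(-2)*e21
= (-12 - 8)*e12
= -20*e12
Coefficient = -20


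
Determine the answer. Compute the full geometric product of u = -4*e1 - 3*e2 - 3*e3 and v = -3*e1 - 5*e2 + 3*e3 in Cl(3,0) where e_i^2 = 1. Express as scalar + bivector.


In Cl(3,0): e_i^2 = 1, e_ie_j = -e_je_i for i != j.
Scalar part = u . v = (-4)*(-3) + (-3)*(-5) + (-3)*3
= 12 + 15 + (-9) = 18
e12 coeff = (-4)*(-5) - (-3)*(-3) = 20 - 9 = 11
e13 coeff = (-4)*3 - (-3)*(-3) = -12 - 9 = -21
e23 coeff = (-3)*3 - (-3)*(-5) = -9 - 15 = -24
uv = 18 + 11*e12 - 21*e13 - 24*e23


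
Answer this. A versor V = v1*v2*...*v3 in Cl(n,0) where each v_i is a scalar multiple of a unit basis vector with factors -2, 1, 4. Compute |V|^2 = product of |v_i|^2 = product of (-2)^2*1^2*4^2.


Each vector v_i has |v_i|^2 = s_i^2
Squared scales: (-2)^2 = 4, 1^2 = 1, 4^2 = 16
|V|^2 = 4 * 1 * 16
= 64


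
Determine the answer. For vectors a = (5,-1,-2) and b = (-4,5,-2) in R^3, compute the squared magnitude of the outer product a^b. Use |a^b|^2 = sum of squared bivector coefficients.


a wedge b = (a1*b2 - a2*b1)*e12 + (a1*b3 - a3*b1)*e13 + (a2*b3 - a3*b2)*e23
e12 coeff: 5*5 - (-1)*(-4) = 25 - 4 = 21
e13 coeff: 5*(-2) - (-2)*(-4) = -10 - 8 = -18
e23 coeff: (-1)*(-2) - (-2)*5 = 2 - (-10) = 12
|a wedge b|^2 = 21^2 + (-18)^2 + 12^2
= 441 + 324 + 144
= 909


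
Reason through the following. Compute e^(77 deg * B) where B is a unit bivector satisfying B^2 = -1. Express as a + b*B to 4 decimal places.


For a unit bivector B with B^2 = -1, the exponential series gives
e^(theta*B) = cos(theta) + sin(theta)*B (the GA analogue of Euler's formula).
theta = 77 degrees = 1.343904 rad
cos(77 deg) = 0.2250
sin(77 deg) = 0.9744
exp(theta*B) = 0.2250 + 0.9744*B


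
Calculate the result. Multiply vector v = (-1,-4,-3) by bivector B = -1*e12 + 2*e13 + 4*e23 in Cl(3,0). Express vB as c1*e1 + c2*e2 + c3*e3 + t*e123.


vB has grade-1 (vector) and grade-3 (trivector) parts: vB = (v _| B) + (v ^ B).
Vector part <vB>_1:
  e1: -v2*b12 - v3*b13 = -(-4)*(-1) - (-3)*(2) = 2
  e2: v1*b12 - v3*b23 = (-1)*(-1) - (-3)*(4) = 13
  e3: v1*b13 + v2*b23 = (-1)*(2) + (-4)*(4) = -18
Trivector part <vB>_3:
  e123: v1*b23 - v2*b13 + v3*b12 = (-1)*(4) - (-4)*(2) + (-3)*(-1) = 7
vB = 2*e1 + 13*e2 - 18*e3 + 7*e123


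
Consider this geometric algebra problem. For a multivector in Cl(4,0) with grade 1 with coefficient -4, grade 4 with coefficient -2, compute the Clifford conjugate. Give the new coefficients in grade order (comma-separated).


Clifford conjugate sign for grade k: (-1)^(k(k+1)/2)
Grade 1: (-1)^(1*2/2) = (-1)^1 = -1, coeff -4 -> 4
Grade 4: (-1)^(4*5/2) = (-1)^10 = 1, coeff -2 -> -2
Conjugated coefficients: 4, -2


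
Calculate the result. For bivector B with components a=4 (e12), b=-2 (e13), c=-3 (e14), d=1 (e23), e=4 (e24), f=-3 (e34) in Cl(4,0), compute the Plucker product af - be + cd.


Plucker relation: af - be + cd
a*f = 4*(-3) = -12
b*e = (-2)*4 = -8
c*d = (-3)*1 = -3
af - be + cd = -12 - (-8) + (-3)
= -7


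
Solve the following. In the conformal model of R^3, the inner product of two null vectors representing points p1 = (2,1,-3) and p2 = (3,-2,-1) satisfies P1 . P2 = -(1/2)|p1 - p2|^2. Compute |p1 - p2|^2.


p1 - p2 = (-1, 3, -2)
|p1 - p2|^2 = (-1)^2 + 3^2 + (-2)^2
= 1 + 9 + 4
= 14


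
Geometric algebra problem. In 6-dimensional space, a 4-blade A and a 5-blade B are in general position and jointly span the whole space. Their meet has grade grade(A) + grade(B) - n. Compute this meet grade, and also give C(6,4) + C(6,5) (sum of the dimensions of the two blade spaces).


Meet grade = grade(A) + grade(B) - n
= 4 + 5 - 6 = 3
C(6,4) = 15
C(6,5) = 6
dim_A + dim_B = 15 + 6 = 21


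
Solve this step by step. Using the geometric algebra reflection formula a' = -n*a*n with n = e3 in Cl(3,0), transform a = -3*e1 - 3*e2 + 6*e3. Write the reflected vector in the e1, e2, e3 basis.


Reflection formula: a' = -n*a*n, with n = e3 (unit vector, n^2 = 1).
For reflection through hyperplane perp to e3:
The component along e3 flips sign, others stay.
a = (-3, -3, 6)
a' = (-3, -3, -6)
a' = -3*e1 - 3*e2 - 6*e3


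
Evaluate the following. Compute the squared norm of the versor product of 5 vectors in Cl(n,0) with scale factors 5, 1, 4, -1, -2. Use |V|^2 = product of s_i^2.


Each vector v_i has |v_i|^2 = s_i^2
Squared scales: 5^2 = 25, 1^2 = 1, 4^2 = 16, (-1)^2 = 1, (-2)^2 = 4
|V|^2 = 25 * 1 * 16 * 1 * 4
= 1600


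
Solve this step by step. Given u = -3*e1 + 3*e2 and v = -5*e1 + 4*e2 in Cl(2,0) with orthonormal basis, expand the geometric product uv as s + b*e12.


Expand: (-3*e1 + 3*e2)(-5*e1 + 4*e2)
= (-3)*(-5)*e1e1 + (-3)*4*e1e2 + 3*(-5)*e2e1 + 3*4*e2e2
Using e1^2 = e2^2 = 1, e2e1 = -e1e2:
Scalar part s = (-3)*(-5) + 3*4 = 15 + 12 = 27
Bivector part b = (-3)*4 - 3*(-5) = -12 - (-15) = 3
uv = 27 + 3*e12


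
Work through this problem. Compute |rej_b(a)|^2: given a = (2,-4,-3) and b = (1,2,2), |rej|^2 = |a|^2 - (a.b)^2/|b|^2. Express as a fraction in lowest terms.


|a|^2 = 2^2 + (-4)^2 + (-3)^2 = 29
|b|^2 = 1^2 + 2^2 + 2^2 = 9
a . b = 2*1 + (-4)*2 + (-3)*2 = -12
(a.b)^2 = (-12)^2 = 144
|rej|^2 = 29 - 144/9
= (261 - 144)/9
= 117/9
In lowest terms: 13/1


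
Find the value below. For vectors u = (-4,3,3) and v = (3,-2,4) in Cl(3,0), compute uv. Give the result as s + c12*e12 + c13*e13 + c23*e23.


In Cl(3,0): e_i^2 = 1, e_ie_j = -e_je_i for i != j.
Scalar part = u . v = (-4)*3 + 3*(-2) + 3*4
= -12 + (-6) + 12 = -6
e12 coeff = (-4)*(-2) - 3*3 = 8 - 9 = -1
e13 coeff = (-4)*4 - 3*3 = -16 - 9 = -25
e23 coeff = 3*4 - 3*(-2) = 12 - (-6) = 18
uv = -6 - 1*e12 - 25*e13 + 18*e23


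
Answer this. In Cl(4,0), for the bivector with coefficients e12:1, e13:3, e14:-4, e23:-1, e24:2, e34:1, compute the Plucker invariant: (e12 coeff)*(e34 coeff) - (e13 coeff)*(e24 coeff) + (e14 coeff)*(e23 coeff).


Plucker relation: af - be + cd
a*f = 1*1 = 1
b*e = 3*2 = 6
c*d = (-4)*(-1) = 4
af - be + cd = 1 - 6 + 4
= -1


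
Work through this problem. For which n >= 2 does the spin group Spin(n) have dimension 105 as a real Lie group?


dim Spin(n) = dim so(n) = n(n-1)/2.
Solve n(n-1)/2 = 105, i.e. n^2 - n - 210 = 0.
Discriminant = 1 + 8*105 = 841
n = (1 + sqrt(841))/2 = (1 + 29)/2 = 15


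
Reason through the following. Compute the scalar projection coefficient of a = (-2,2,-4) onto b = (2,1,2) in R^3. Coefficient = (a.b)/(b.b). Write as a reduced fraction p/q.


Projection coefficient = (a . b) / (b . b)
a . b = (-2)*2 + 2*1 + (-4)*2
= -4 + 2 + (-8) = -10
b . b = 2^2 + 1^2 + 2^2
= 4 + 1 + 4 = 9
Coefficient = -10/9
In lowest terms: -10/9


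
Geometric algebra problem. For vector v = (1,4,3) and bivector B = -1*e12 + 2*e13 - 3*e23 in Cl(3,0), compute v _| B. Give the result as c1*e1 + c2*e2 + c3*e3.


Left contraction v _| B = <vB>_1 (grade-1 part of the geometric product vB).
Using e1_|e12 = e2, e2_|e12 = -e1, e1_|e13 = e3, e3_|e13 = -e1, e2_|e23 = e3, e3_|e23 = -e2:
e1 coeff: -v2*b12 - v3*b13 = -(4)*(-1) - (3)*(2) = -2
e2 coeff: v1*b12 - v3*b23 = (1)*(-1) - (3)*(-3) = 8
e3 coeff: v1*b13 + v2*b23 = (1)*(2) + (4)*(-3) = -10
v _| B = -2*e1 + 8*e2 - 10*e3


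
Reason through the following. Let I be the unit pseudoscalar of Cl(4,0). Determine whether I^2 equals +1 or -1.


The pseudoscalar I = e1...e_n (product of all n generators) of Cl(p,q) satisfies I^2 = (-1)^(q + n(n-1)/2).
p = 4, q = 0, n = p + q = 4
n(n-1)/2 = 4 * 3 / 2 = 6
Exponent = q + n(n-1)/2 = 0 + 6 = 6
I^2 = (-1)^6 = +1


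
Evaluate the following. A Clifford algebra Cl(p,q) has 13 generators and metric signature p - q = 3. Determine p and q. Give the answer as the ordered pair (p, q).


We need p + q = 13 and p - q = 3.
Adding: 2p = 13 + 3 = 16, so p = 8.
Then q = 13 - 8 = 5.
(p, q) = (8, 5)


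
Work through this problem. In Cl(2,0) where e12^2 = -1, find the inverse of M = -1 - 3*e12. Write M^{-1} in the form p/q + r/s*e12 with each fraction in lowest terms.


M = -1 - 3*e12, where e12^2 = -1.
Since M commutes with its reverse ~M = a - b*e12, M * ~M = a^2 - b^2*e12^2 = a^2 + b^2.
So M^{-1} = ~M / (a^2 + b^2) = (a - b*e12)/(a^2 + b^2).
a^2 + b^2 = 1 + 9 = 10
Scalar part = -1/10 = -1/10
Bivector coeff = 3/10 = 3/10
M^{-1} = -1/10 + 3/10*e12


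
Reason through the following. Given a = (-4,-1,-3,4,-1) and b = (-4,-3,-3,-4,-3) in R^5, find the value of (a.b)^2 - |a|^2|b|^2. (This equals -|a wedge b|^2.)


a . b = (-4)*(-4) + (-1)*(-3) + (-3)*(-3) + 4*(-4) + (-1)*(-3)
= 16 + 3 + 9 + (-16) + 3 = 15
|a|^2 = (-4)^2 + (-1)^2 + (-3)^2 + 4^2 + (-1)^2 = 43
|b|^2 = (-4)^2 + (-3)^2 + (-3)^2 + (-4)^2 + (-3)^2 = 59
(a.b)^2 = 15^2 = 225
|a|^2 * |b|^2 = 43 * 59 = 2537
Result = 225 - 2537 = -2312


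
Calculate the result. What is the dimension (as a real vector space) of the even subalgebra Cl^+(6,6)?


Even subalgebra dimension = 2^(n-1)
n = 6 + 6 = 12
2^(12 - 1) = 2^11 = 2048
Verification: sum of C(12,k) for even k = 1 + 66 + 495 + 924 + 495 + 66 + 1 = 2048
Result = 2048


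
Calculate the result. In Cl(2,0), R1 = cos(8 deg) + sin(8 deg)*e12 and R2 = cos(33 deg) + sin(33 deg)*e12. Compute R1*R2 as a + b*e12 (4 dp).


Same-plane rotors commute and their half-angles add:
R1*R2 = cos(a1 + a2) + sin(a1 + a2)*e12.
a1 + a2 = 8 + 33 = 41 deg
cos(41 deg) = 0.7547
sin(41 deg) = 0.6561
R1*R2 = 0.7547 + 0.6561*e12


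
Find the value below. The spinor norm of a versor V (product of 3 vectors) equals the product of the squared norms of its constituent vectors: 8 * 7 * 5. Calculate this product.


Spinor norm N(V) = |v1|^2 * |v2|^2 * ... * |v3|^2
= 8 * 7 * 5
Running product: 8, 56, 280
N(V) = 280


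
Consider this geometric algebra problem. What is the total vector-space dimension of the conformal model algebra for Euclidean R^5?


The conformal model of R^5 uses Cl(6,1): the 5 Euclidean generators plus two extra orthogonal generators e+ (e+^2 = +1) and e- (e-^2 = -1), from which the null vectors e0, einf are built.
Number of generators m = 5 + 2 = 7.
dim Cl(p,q) = 2^m = 2^7 = 128


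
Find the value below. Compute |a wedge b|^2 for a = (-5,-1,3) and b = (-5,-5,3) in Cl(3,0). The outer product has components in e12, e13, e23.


a wedge b = (a1*b2 - a2*b1)*e12 + (a1*b3 - a3*b1)*e13 + (a2*b3 - a3*b2)*e23
e12 coeff: (-5)*(-5) - (-1)*(-5) = 25 - 5 = 20
e13 coeff: (-5)*3 - 3*(-5) = -15 - (-15) = 0
e23 coeff: (-1)*3 - 3*(-5) = -3 - (-15) = 12
|a wedge b|^2 = 20^2 + 0^2 + 12^2
= 400 + 0 + 144
= 544


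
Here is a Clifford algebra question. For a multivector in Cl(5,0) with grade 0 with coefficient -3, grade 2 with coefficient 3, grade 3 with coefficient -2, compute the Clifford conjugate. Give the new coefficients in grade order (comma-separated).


Clifford conjugate sign for grade k: (-1)^(k(k+1)/2)
Grade 0: (-1)^(0*1/2) = (-1)^0 = 1, coeff -3 -> -3
Grade 2: (-1)^(2*3/2) = (-1)^3 = -1, coeff 3 -> -3
Grade 3: (-1)^(3*4/2) = (-1)^6 = 1, coeff -2 -> -2
Conjugated coefficients: -3, -3, -2


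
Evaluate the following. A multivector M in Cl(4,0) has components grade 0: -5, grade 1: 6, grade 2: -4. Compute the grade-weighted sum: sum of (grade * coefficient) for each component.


Grade-weighted sum = sum of grade_k * coefficient_k
0*(-5) = 0
1*6 = 6
2*(-4) = -8
Total = 0 + 6 + (-8) = -2


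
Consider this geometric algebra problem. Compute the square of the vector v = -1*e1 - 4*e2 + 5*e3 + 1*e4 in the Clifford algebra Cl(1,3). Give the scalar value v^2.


v^2 = sum of c_i^2 * e_i^2
Positive signature terms (e_i^2 = +1): (-1)^2 = 1
Negative signature terms (e_j^2 = -1): (-4)^2 + 5^2 + 1^2 = 42
v^2 = 1 - 42 = -41


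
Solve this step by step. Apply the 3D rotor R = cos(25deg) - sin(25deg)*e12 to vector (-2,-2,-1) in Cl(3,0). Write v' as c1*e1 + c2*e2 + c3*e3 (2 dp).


Rotor R = cos(25deg) - sin(25deg)*e12
Rotation angle theta = 2 * 25 = 50 degrees in the e12 plane (e1 -> e2).
The component perpendicular to the plane (e3) is invariant: v'_3 = v3 = -1.00
cos(50deg) = 0.6428, sin(50deg) = 0.7660
v'_1 = v1*cos(theta) - v2*sin(theta) = -2*0.6428 - (-2)*0.7660 = 0.25
v'_2 = v1*sin(theta) + v2*cos(theta) = -2*0.7660 + (-2)*0.6428 = -2.82
v' = 0.25*e1 - 2.82*e2 - 1.00*e3


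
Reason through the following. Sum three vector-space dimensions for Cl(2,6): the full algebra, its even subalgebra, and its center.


n = 2 + 6 = 8
Total dim = 2^8 = 256
Even subalgebra dim = 2^7 = 128
n is even, so center dim = 1
Sum = 256 + 128 + 1 = 385


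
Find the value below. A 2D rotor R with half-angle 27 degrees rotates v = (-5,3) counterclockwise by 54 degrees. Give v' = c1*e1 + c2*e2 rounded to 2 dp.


Rotor R = cos(27deg) - sin(27deg)*e12
Rotation angle theta = 2 * 27 = 54 degrees
v' = R*v*~R rotates v by theta.
cos(54deg) = 0.5878, sin(54deg) = 0.8090
v'_1 = -5*cos(54deg) - 3*sin(54deg)
= -5*0.5878 - 3*0.8090
= -5.37
v'_2 = -5*sin(54deg) + 3*cos(54deg)
= -5*0.8090 + 3*0.5878
= -2.28
v' = -5.37*e1 - 2.28*e2


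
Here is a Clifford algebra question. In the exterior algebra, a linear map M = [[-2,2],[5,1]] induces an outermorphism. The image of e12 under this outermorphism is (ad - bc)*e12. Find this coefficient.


The outermorphism of a linear map f sends e1^e2 to f(e1)^f(e2).
f(e1) = -2*e1 + 5*e2
f(e2) = 2*e1 + 1*e2
f(e1) ^ f(e2) = (-2*e1 + 5*e2) ^ (2*e1 + 1*e2)
= (-2)*1*e12 + 5*2*e21
= (-2 - 10)*e12
= -12*e12
Coefficient = -12


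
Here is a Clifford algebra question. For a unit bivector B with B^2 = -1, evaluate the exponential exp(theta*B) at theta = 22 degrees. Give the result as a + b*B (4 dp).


For a unit bivector B with B^2 = -1, the exponential series gives
e^(theta*B) = cos(theta) + sin(theta)*B (the GA analogue of Euler's formula).
theta = 22 degrees = 0.383972 rad
cos(22 deg) = 0.9272
sin(22 deg) = 0.3746
exp(theta*B) = 0.9272 + 0.3746*B


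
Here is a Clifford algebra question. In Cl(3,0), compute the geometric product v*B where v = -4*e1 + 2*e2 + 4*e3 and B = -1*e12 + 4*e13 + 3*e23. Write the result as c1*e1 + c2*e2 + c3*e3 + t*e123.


vB has grade-1 (vector) and grade-3 (trivector) parts: vB = (v _| B) + (v ^ B).
Vector part <vB>_1:
  e1: -v2*b12 - v3*b13 = -(2)*(-1) - (4)*(4) = -14
  e2: v1*b12 - v3*b23 = (-4)*(-1) - (4)*(3) = -8
  e3: v1*b13 + v2*b23 = (-4)*(4) + (2)*(3) = -10
Trivector part <vB>_3:
  e123: v1*b23 - v2*b13 + v3*b12 = (-4)*(3) - (2)*(4) + (4)*(-1) = -24
vB = -14*e1 - 8*e2 - 10*e3 - 24*e123


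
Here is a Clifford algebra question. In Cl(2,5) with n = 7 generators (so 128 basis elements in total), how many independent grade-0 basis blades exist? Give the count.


Number of grade-k basis blades in Cl(p,q) with n = p + q is C(n, k).
n = 2 + 5 = 7
C(7, 0) = 7! / (0! * 7!)
= 5040 / (1 * 5040)
= 1


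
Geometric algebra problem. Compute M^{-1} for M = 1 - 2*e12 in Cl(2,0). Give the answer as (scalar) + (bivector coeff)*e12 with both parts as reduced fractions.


M = 1 - 2*e12, where e12^2 = -1.
Since M commutes with its reverse ~M = a - b*e12, M * ~M = a^2 - b^2*e12^2 = a^2 + b^2.
So M^{-1} = ~M / (a^2 + b^2) = (a - b*e12)/(a^2 + b^2).
a^2 + b^2 = 1 + 4 = 5
Scalar part = 1/5 = 1/5
Bivector coeff = 2/5 = 2/5
M^{-1} = 1/5 + 2/5*e12


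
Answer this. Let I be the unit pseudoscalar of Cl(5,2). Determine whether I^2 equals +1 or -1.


The pseudoscalar I = e1...e_n (product of all n generators) of Cl(p,q) satisfies I^2 = (-1)^(q + n(n-1)/2).
p = 5, q = 2, n = p + q = 7
n(n-1)/2 = 7 * 6 / 2 = 21
Exponent = q + n(n-1)/2 = 2 + 21 = 23
I^2 = (-1)^23 = -1


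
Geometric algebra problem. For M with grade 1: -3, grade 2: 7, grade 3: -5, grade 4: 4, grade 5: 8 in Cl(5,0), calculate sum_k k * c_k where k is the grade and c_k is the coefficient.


Grade-weighted sum = sum of grade_k * coefficient_k
1*(-3) = -3
2*7 = 14
3*(-5) = -15
4*4 = 16
5*8 = 40
Total = -3 + 14 + (-15) + 16 + 40 = 52


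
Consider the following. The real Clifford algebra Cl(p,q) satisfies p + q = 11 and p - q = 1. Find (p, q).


We need p + q = 11 and p - q = 1.
Adding: 2p = 11 + 1 = 12, so p = 6.
Then q = 11 - 6 = 5.
(p, q) = (6, 5)


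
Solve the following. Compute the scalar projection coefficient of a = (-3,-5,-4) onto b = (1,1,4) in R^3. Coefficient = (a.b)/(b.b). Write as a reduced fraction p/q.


Projection coefficient = (a . b) / (b . b)
a . b = (-3)*1 + (-5)*1 + (-4)*4
= -3 + (-5) + (-16) = -24
b . b = 1^2 + 1^2 + 4^2
= 1 + 1 + 16 = 18
Coefficient = -24/18
In lowest terms: -4/3


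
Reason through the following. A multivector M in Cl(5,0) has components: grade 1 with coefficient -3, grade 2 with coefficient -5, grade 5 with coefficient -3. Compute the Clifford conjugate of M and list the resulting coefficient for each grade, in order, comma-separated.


Clifford conjugate sign for grade k: (-1)^(k(k+1)/2)
Grade 1: (-1)^(1*2/2) = (-1)^1 = -1, coeff -3 -> 3
Grade 2: (-1)^(2*3/2) = (-1)^3 = -1, coeff -5 -> 5
Grade 5: (-1)^(5*6/2) = (-1)^15 = -1, coeff -3 -> 3
Conjugated coefficients: 3, 5, 3


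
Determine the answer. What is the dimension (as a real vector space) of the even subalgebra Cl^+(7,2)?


Even subalgebra dimension = 2^(n-1)
n = 7 + 2 = 9
2^(9 - 1) = 2^8 = 256
Verification: sum of C(9,k) for even k = 1 + 36 + 126 + 84 + 9 = 256
Result = 256


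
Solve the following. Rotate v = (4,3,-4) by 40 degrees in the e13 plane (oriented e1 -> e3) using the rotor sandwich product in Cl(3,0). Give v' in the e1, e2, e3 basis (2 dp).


Rotor R = cos(20deg) - sin(20deg)*e13
Rotation angle theta = 2 * 20 = 40 degrees in the e13 plane (e1 -> e3).
The component perpendicular to the plane (e2) is invariant: v'_2 = v2 = 3.00
cos(40deg) = 0.7660, sin(40deg) = 0.6428
v'_1 = v1*cos(theta) - v3*sin(theta) = 4*0.7660 - (-4)*0.6428 = 5.64
v'_3 = v1*sin(theta) + v3*cos(theta) = 4*0.6428 + (-4)*0.7660 = -0.49
v' = 5.64*e1 + 3.00*e2 - 0.49*e3


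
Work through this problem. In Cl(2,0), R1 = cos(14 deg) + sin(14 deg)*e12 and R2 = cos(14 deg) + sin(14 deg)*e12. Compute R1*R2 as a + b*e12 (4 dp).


Same-plane rotors commute and their half-angles add:
R1*R2 = cos(a1 + a2) + sin(a1 + a2)*e12.
a1 + a2 = 14 + 14 = 28 deg
cos(28 deg) = 0.8829
sin(28 deg) = 0.4695
R1*R2 = 0.8829 + 0.4695*e12


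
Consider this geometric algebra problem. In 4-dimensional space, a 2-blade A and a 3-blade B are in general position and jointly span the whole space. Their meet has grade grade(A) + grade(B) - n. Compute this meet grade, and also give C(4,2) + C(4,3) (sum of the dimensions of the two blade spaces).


Meet grade = grade(A) + grade(B) - n
= 2 + 3 - 4 = 1
C(4,2) = 6
C(4,3) = 4
dim_A + dim_B = 6 + 4 = 10


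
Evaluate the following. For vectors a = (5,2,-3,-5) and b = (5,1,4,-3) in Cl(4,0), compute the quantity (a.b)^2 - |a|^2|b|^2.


a . b = 5*5 + 2*1 + (-3)*4 + (-5)*(-3)
= 25 + 2 + (-12) + 15 = 30
|a|^2 = 5^2 + 2^2 + (-3)^2 + (-5)^2 = 63
|b|^2 = 5^2 + 1^2 + 4^2 + (-3)^2 = 51
(a.b)^2 = 30^2 = 900
|a|^2 * |b|^2 = 63 * 51 = 3213
Result = 900 - 3213 = -2313


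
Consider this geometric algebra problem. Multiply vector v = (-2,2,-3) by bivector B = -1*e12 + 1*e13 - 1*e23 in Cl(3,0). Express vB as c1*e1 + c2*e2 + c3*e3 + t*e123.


vB has grade-1 (vector) and grade-3 (trivector) parts: vB = (v _| B) + (v ^ B).
Vector part <vB>_1:
  e1: -v2*b12 - v3*b13 = -(2)*(-1) - (-3)*(1) = 5
  e2: v1*b12 - v3*b23 = (-2)*(-1) - (-3)*(-1) = -1
  e3: v1*b13 + v2*b23 = (-2)*(1) + (2)*(-1) = -4
Trivector part <vB>_3:
  e123: v1*b23 - v2*b13 + v3*b12 = (-2)*(-1) - (2)*(1) + (-3)*(-1) = 3
vB = 5*e1 - 1*e2 - 4*e3 + 3*e123


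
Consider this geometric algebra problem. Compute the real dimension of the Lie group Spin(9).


Spin(n) double-covers SO(n); both have Lie algebra so(n) of dimension n(n-1)/2.
n = 9
n(n-1) = 9 * 8 = 72
dim Spin(9) = 72/2 = 36


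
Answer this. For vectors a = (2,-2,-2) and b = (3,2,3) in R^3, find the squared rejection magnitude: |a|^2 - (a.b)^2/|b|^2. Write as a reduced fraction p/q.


|a|^2 = 2^2 + (-2)^2 + (-2)^2 = 12
|b|^2 = 3^2 + 2^2 + 3^2 = 22
a . b = 2*3 + (-2)*2 + (-2)*3 = -4
(a.b)^2 = (-4)^2 = 16
|rej|^2 = 12 - 16/22
= (264 - 16)/22
= 248/22
In lowest terms: 124/11


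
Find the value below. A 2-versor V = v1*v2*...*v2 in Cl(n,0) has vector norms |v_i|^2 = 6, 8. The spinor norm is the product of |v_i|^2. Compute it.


Spinor norm N(V) = |v1|^2 * |v2|^2 * ... * |v2|^2
= 6 * 8
Running product: 6, 48
N(V) = 48


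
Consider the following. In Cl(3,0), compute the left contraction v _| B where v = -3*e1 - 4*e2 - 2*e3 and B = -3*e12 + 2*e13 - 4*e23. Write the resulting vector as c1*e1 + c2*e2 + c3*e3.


Left contraction v _| B = <vB>_1 (grade-1 part of the geometric product vB).
Using e1_|e12 = e2, e2_|e12 = -e1, e1_|e13 = e3, e3_|e13 = -e1, e2_|e23 = e3, e3_|e23 = -e2:
e1 coeff: -v2*b12 - v3*b13 = -(-4)*(-3) - (-2)*(2) = -8
e2 coeff: v1*b12 - v3*b23 = (-3)*(-3) - (-2)*(-4) = 1
e3 coeff: v1*b13 + v2*b23 = (-3)*(2) + (-4)*(-4) = 10
v _| B = -8*e1 + 1*e2 + 10*e3


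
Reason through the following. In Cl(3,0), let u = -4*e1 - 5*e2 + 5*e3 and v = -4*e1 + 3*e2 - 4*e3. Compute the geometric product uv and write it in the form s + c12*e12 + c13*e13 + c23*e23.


In Cl(3,0): e_i^2 = 1, e_ie_j = -e_je_i for i != j.
Scalar part = u . v = (-4)*(-4) + (-5)*3 + 5*(-4)
= 16 + (-15) + (-20) = -19
e12 coeff = (-4)*3 - (-5)*(-4) = -12 - 20 = -32
e13 coeff = (-4)*(-4) - 5*(-4) = 16 - (-20) = 36
e23 coeff = (-5)*(-4) - 5*3 = 20 - 15 = 5
uv = -19 - 32*e12 + 36*e13 + 5*e23


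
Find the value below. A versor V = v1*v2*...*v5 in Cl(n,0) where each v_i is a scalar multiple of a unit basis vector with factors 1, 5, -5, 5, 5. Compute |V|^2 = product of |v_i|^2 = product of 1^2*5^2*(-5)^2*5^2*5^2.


Each vector v_i has |v_i|^2 = s_i^2
Squared scales: 1^2 = 1, 5^2 = 25, (-5)^2 = 25, 5^2 = 25, 5^2 = 25
|V|^2 = 1 * 25 * 25 * 25 * 25
= 390625


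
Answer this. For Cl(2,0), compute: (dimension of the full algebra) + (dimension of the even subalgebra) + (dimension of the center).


n = 2 + 0 = 2
Total dim = 2^2 = 4
Even subalgebra dim = 2^1 = 2
n is even, so center dim = 1
Sum = 4 + 2 + 1 = 7


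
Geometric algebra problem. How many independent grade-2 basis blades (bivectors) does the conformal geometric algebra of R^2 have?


The conformal model of R^2 uses Cl(3,1) with m = 2 + 2 = 4 generators.
Number of grade-2 blades = C(m, 2) = C(4, 2)
= 4*3/2 = 6


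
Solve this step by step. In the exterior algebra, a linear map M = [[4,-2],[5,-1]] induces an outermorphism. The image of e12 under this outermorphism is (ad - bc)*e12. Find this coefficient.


The outermorphism of a linear map f sends e1^e2 to f(e1)^f(e2).
f(e1) = 4*e1 + 5*e2
f(e2) = -2*e1 - 1*e2
f(e1) ^ f(e2) = (4*e1 + 5*e2) ^ (-2*e1 - 1*e2)
= 4*(-1)*e12 + 5*(-2)*e21
= (-4 - (-10))*e12
= 6*e12
Coefficient = 6


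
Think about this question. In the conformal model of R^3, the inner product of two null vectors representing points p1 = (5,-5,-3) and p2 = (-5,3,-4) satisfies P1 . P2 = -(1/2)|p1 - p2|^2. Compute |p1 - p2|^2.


p1 - p2 = (10, -8, 1)
|p1 - p2|^2 = 10^2 + (-8)^2 + 1^2
= 100 + 64 + 1
= 165


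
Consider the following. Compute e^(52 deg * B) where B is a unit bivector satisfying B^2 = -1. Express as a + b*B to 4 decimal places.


For a unit bivector B with B^2 = -1, the exponential series gives
e^(theta*B) = cos(theta) + sin(theta)*B (the GA analogue of Euler's formula).
theta = 52 degrees = 0.907571 rad
cos(52 deg) = 0.6157
sin(52 deg) = 0.7880
exp(theta*B) = 0.6157 + 0.7880*B


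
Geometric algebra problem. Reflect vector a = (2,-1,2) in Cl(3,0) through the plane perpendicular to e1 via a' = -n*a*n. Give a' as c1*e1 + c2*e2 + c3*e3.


Reflection formula: a' = -n*a*n, with n = e1 (unit vector, n^2 = 1).
For reflection through hyperplane perp to e1:
The component along e1 flips sign, others stay.
a = (2, -1, 2)
a' = (-2, -1, 2)
a' = -2*e1 - 1*e2 + 2*e3


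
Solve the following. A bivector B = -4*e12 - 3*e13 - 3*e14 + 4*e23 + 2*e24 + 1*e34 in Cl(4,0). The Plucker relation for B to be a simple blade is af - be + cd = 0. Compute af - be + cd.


Plucker relation: af - be + cd
a*f = (-4)*1 = -4
b*e = (-3)*2 = -6
c*d = (-3)*4 = -12
af - be + cd = -4 - (-6) + (-12)
= -10


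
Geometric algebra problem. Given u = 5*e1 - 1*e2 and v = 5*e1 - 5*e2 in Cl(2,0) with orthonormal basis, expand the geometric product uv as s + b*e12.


Expand: (5*e1 - 1*e2)(5*e1 - 5*e2)
= 5*5*e1e1 + 5*(-5)*e1e2 + (-1)*5*e2e1 + (-1)*(-5)*e2e2
Using e1^2 = e2^2 = 1, e2e1 = -e1e2:
Scalar part s = 5*5 + (-1)*(-5) = 25 + 5 = 30
Bivector part b = 5*(-5) - (-1)*5 = -25 - (-5) = -20
uv = 30 - 20*e12


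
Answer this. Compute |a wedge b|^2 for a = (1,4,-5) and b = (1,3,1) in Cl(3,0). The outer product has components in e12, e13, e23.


a wedge b = (a1*b2 - a2*b1)*e12 + (a1*b3 - a3*b1)*e13 + (a2*b3 - a3*b2)*e23
e12 coeff: 1*3 - 4*1 = 3 - 4 = -1
e13 coeff: 1*1 - (-5)*1 = 1 - (-5) = 6
e23 coeff: 4*1 - (-5)*3 = 4 - (-15) = 19
|a wedge b|^2 = (-1)^2 + 6^2 + 19^2
= 1 + 36 + 361
= 398


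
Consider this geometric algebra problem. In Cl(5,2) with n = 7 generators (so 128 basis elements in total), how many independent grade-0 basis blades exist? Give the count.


Number of grade-k basis blades in Cl(p,q) with n = p + q is C(n, k).
n = 5 + 2 = 7
C(7, 0) = 7! / (0! * 7!)
= 5040 / (1 * 5040)
= 1


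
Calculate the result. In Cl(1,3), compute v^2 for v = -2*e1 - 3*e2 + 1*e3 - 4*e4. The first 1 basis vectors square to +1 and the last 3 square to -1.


v^2 = sum of c_i^2 * e_i^2
Positive signature terms (e_i^2 = +1): (-2)^2 = 4
Negative signature terms (e_j^2 = -1): (-3)^2 + 1^2 + (-4)^2 = 26
v^2 = 4 - 26 = -22


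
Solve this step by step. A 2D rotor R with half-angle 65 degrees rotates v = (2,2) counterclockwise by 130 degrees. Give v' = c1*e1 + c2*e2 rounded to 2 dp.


Rotor R = cos(65deg) - sin(65deg)*e12
Rotation angle theta = 2 * 65 = 130 degrees
v' = R*v*~R rotates v by theta.
cos(130deg) = -0.6428, sin(130deg) = 0.7660
v'_1 = 2*cos(130deg) - 2*sin(130deg)
= 2*(-0.6428) - 2*0.7660
= -2.82
v'_2 = 2*sin(130deg) + 2*cos(130deg)
= 2*0.7660 + 2*(-0.6428)
= 0.25
v' = -2.82*e1 + 0.25*e2


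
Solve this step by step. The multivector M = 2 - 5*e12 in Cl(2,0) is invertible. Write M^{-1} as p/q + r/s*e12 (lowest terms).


M = 2 - 5*e12, where e12^2 = -1.
Since M commutes with its reverse ~M = a - b*e12, M * ~M = a^2 - b^2*e12^2 = a^2 + b^2.
So M^{-1} = ~M / (a^2 + b^2) = (a - b*e12)/(a^2 + b^2).
a^2 + b^2 = 4 + 25 = 29
Scalar part = 2/29 = 2/29
Bivector coeff = 5/29 = 5/29
M^{-1} = 2/29 + 5/29*e12


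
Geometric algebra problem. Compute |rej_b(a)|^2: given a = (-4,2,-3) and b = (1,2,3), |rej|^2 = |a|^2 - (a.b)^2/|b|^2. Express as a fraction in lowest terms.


|a|^2 = (-4)^2 + 2^2 + (-3)^2 = 29
|b|^2 = 1^2 + 2^2 + 3^2 = 14
a . b = (-4)*1 + 2*2 + (-3)*3 = -9
(a.b)^2 = (-9)^2 = 81
|rej|^2 = 29 - 81/14
= (406 - 81)/14
= 325/14
In lowest terms: 325/14


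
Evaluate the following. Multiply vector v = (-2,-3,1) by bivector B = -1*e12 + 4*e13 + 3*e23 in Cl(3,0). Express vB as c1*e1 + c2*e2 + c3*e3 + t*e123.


vB has grade-1 (vector) and grade-3 (trivector) parts: vB = (v _| B) + (v ^ B).
Vector part <vB>_1:
  e1: -v2*b12 - v3*b13 = -(-3)*(-1) - (1)*(4) = -7
  e2: v1*b12 - v3*b23 = (-2)*(-1) - (1)*(3) = -1
  e3: v1*b13 + v2*b23 = (-2)*(4) + (-3)*(3) = -17
Trivector part <vB>_3:
  e123: v1*b23 - v2*b13 + v3*b12 = (-2)*(3) - (-3)*(4) + (1)*(-1) = 5
vB = -7*e1 - 1*e2 - 17*e3 + 5*e123


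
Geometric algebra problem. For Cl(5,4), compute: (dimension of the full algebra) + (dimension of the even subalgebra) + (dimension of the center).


n = 5 + 4 = 9
Total dim = 2^9 = 512
Even subalgebra dim = 2^8 = 256
n is odd, so center dim = 2
Sum = 512 + 256 + 2 = 770


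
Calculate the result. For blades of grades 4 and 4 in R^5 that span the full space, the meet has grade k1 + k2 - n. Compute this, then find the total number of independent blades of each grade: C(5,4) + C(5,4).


Meet grade = grade(A) + grade(B) - n
= 4 + 4 - 5 = 3
C(5,4) = 5
C(5,4) = 5
dim_A + dim_B = 5 + 5 = 10


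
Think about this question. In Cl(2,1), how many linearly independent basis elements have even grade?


Even subalgebra dimension = 2^(n-1)
n = 2 + 1 = 3
2^(3 - 1) = 2^2 = 4
Verification: sum of C(3,k) for even k = 1 + 3 = 4
Result = 4


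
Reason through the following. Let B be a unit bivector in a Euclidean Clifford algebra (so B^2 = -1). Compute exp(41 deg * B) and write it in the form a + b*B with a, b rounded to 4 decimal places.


For a unit bivector B with B^2 = -1, the exponential series gives
e^(theta*B) = cos(theta) + sin(theta)*B (the GA analogue of Euler's formula).
theta = 41 degrees = 0.715585 rad
cos(41 deg) = 0.7547
sin(41 deg) = 0.6561
exp(theta*B) = 0.7547 + 0.6561*B


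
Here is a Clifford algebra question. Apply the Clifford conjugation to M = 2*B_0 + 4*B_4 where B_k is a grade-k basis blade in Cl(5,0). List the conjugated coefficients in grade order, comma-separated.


Clifford conjugate sign for grade k: (-1)^(k(k+1)/2)
Grade 0: (-1)^(0*1/2) = (-1)^0 = 1, coeff 2 -> 2
Grade 4: (-1)^(4*5/2) = (-1)^10 = 1, coeff 4 -> 4
Conjugated coefficients: 2, 4


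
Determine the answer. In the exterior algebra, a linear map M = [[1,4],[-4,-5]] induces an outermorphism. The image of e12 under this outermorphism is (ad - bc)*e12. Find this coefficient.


The outermorphism of a linear map f sends e1^e2 to f(e1)^f(e2).
f(e1) = 1*e1 - 4*e2
f(e2) = 4*e1 - 5*e2
f(e1) ^ f(e2) = (1*e1 - 4*e2) ^ (4*e1 - 5*e2)
= 1*(-5)*e12 + (-4)*4*e21
= (-5 - (-16))*e12
= 11*e12
Coefficient = 11


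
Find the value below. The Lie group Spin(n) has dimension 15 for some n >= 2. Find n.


dim Spin(n) = dim so(n) = n(n-1)/2.
Solve n(n-1)/2 = 15, i.e. n^2 - n - 30 = 0.
Discriminant = 1 + 8*15 = 121
n = (1 + sqrt(121))/2 = (1 + 11)/2 = 6


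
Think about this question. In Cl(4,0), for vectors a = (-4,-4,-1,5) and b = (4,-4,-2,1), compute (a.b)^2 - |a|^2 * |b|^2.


a . b = (-4)*4 + (-4)*(-4) + (-1)*(-2) + 5*1
= -16 + 16 + 2 + 5 = 7
|a|^2 = (-4)^2 + (-4)^2 + (-1)^2 + 5^2 = 58
|b|^2 = 4^2 + (-4)^2 + (-2)^2 + 1^2 = 37
(a.b)^2 = 7^2 = 49
|a|^2 * |b|^2 = 58 * 37 = 2146
Result = 49 - 2146 = -2097


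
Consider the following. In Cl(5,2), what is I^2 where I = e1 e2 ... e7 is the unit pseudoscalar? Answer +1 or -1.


The pseudoscalar I = e1...e_n (product of all n generators) of Cl(p,q) satisfies I^2 = (-1)^(q + n(n-1)/2).
p = 5, q = 2, n = p + q = 7
n(n-1)/2 = 7 * 6 / 2 = 21
Exponent = q + n(n-1)/2 = 2 + 21 = 23
I^2 = (-1)^23 = -1


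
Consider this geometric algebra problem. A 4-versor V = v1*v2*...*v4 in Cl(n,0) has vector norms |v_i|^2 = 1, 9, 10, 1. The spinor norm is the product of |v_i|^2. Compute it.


Spinor norm N(V) = |v1|^2 * |v2|^2 * ... * |v4|^2
= 1 * 9 * 10 * 1
Running product: 1, 9, 90, 90
N(V) = 90


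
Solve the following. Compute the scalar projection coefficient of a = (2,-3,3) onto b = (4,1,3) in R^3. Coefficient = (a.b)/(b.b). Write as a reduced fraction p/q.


Projection coefficient = (a . b) / (b . b)
a . b = 2*4 + (-3)*1 + 3*3
= 8 + (-3) + 9 = 14
b . b = 4^2 + 1^2 + 3^2
= 16 + 1 + 9 = 26
Coefficient = 14/26
In lowest terms: 7/13


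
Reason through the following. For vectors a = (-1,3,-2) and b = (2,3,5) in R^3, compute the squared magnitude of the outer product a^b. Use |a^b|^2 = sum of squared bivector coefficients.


a wedge b = (a1*b2 - a2*b1)*e12 + (a1*b3 - a3*b1)*e13 + (a2*b3 - a3*b2)*e23
e12 coeff: (-1)*3 - 3*2 = -3 - 6 = -9
e13 coeff: (-1)*5 - (-2)*2 = -5 - (-4) = -1
e23 coeff: 3*5 - (-2)*3 = 15 - (-6) = 21
|a wedge b|^2 = (-9)^2 + (-1)^2 + 21^2
= 81 + 1 + 441
= 523


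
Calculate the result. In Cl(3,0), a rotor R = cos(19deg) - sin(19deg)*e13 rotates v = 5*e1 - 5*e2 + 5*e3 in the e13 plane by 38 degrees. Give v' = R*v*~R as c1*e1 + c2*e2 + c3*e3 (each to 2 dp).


Rotor R = cos(19deg) - sin(19deg)*e13
Rotation angle theta = 2 * 19 = 38 degrees in the e13 plane (e1 -> e3).
The component perpendicular to the plane (e2) is invariant: v'_2 = v2 = -5.00
cos(38deg) = 0.7880, sin(38deg) = 0.6157
v'_1 = v1*cos(theta) - v3*sin(theta) = 5*0.7880 - 5*0.6157 = 0.86
v'_3 = v1*sin(theta) + v3*cos(theta) = 5*0.6157 + 5*0.7880 = 7.02
v' = 0.86*e1 - 5.00*e2 + 7.02*e3


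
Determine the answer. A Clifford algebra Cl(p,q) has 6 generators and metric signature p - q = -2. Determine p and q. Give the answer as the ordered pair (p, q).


We need p + q = 6 and p - q = -2.
Adding: 2p = 6 + (-2) = 4, so p = 2.
Then q = 6 - 2 = 4.
(p, q) = (2, 4)


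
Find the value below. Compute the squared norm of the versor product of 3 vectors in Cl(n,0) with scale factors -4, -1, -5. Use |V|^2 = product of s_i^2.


Each vector v_i has |v_i|^2 = s_i^2
Squared scales: (-4)^2 = 16, (-1)^2 = 1, (-5)^2 = 25
|V|^2 = 16 * 1 * 25
= 400


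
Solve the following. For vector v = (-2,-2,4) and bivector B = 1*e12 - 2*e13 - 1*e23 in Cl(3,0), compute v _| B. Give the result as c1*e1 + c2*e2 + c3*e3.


Left contraction v _| B = <vB>_1 (grade-1 part of the geometric product vB).
Using e1_|e12 = e2, e2_|e12 = -e1, e1_|e13 = e3, e3_|e13 = -e1, e2_|e23 = e3, e3_|e23 = -e2:
e1 coeff: -v2*b12 - v3*b13 = -(-2)*(1) - (4)*(-2) = 10
e2 coeff: v1*b12 - v3*b23 = (-2)*(1) - (4)*(-1) = 2
e3 coeff: v1*b13 + v2*b23 = (-2)*(-2) + (-2)*(-1) = 6
v _| B = 10*e1 + 2*e2 + 6*e3


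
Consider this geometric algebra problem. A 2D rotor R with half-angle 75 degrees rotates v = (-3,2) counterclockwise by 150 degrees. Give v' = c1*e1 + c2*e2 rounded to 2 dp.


Rotor R = cos(75deg) - sin(75deg)*e12
Rotation angle theta = 2 * 75 = 150 degrees
v' = R*v*~R rotates v by theta.
cos(150deg) = -0.8660, sin(150deg) = 0.5000
v'_1 = -3*cos(150deg) - 2*sin(150deg)
= -3*(-0.8660) - 2*0.5000
= 1.60
v'_2 = -3*sin(150deg) + 2*cos(150deg)
= -3*0.5000 + 2*(-0.8660)
= -3.23
v' = 1.60*e1 - 3.23*e2


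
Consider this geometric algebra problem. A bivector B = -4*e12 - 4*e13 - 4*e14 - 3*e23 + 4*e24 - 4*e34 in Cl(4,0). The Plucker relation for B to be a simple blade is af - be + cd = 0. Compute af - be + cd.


Plucker relation: af - be + cd
a*f = (-4)*(-4) = 16
b*e = (-4)*4 = -16
c*d = (-4)*(-3) = 12
af - be + cd = 16 - (-16) + 12
= 44


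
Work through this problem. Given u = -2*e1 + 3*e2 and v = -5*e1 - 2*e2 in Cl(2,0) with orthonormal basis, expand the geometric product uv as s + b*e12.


Expand: (-2*e1 + 3*e2)(-5*e1 - 2*e2)
= (-2)*(-5)*e1e1 + (-2)*(-2)*e1e2 + 3*(-5)*e2e1 + 3*(-2)*e2e2
Using e1^2 = e2^2 = 1, e2e1 = -e1e2:
Scalar part s = (-2)*(-5) + 3*(-2) = 10 + (-6) = 4
Bivector part b = (-2)*(-2) - 3*(-5) = 4 - (-15) = 19
uv = 4 + 19*e12


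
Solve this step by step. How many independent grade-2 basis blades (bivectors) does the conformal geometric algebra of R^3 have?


The conformal model of R^3 uses Cl(4,1) with m = 3 + 2 = 5 generators.
Number of grade-2 blades = C(m, 2) = C(5, 2)
= 5*4/2 = 10


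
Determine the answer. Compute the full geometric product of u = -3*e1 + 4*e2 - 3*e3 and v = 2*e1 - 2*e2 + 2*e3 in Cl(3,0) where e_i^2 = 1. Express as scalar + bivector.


In Cl(3,0): e_i^2 = 1, e_ie_j = -e_je_i for i != j.
Scalar part = u . v = (-3)*2 + 4*(-2) + (-3)*2
= -6 + (-8) + (-6) = -20
e12 coeff = (-3)*(-2) - 4*2 = 6 - 8 = -2
e13 coeff = (-3)*2 - (-3)*2 = -6 - (-6) = 0
e23 coeff = 4*2 - (-3)*(-2) = 8 - 6 = 2
uv = -20 - 2*e12 + 0*e13 + 2*e23


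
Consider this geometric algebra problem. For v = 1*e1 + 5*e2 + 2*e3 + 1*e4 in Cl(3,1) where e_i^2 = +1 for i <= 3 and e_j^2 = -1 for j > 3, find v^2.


v^2 = sum of c_i^2 * e_i^2
Positive signature terms (e_i^2 = +1): 1^2 + 5^2 + 2^2 = 30
Negative signature terms (e_j^2 = -1): 1^2 = 1
v^2 = 30 - 1 = 29


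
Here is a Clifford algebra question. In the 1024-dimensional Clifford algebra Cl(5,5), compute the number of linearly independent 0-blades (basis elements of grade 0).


Number of grade-k basis blades in Cl(p,q) with n = p + q is C(n, k).
n = 5 + 5 = 10
C(10, 0) = 10! / (0! * 10!)
= 3628800 / (1 * 3628800)
= 1


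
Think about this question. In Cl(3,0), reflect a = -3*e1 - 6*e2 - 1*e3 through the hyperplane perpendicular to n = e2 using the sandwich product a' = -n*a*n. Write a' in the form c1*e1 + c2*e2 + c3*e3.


Reflection formula: a' = -n*a*n, with n = e2 (unit vector, n^2 = 1).
For reflection through hyperplane perp to e2:
The component along e2 flips sign, others stay.
a = (-3, -6, -1)
a' = (-3, 6, -1)
a' = -3*e1 + 6*e2 - 1*e3


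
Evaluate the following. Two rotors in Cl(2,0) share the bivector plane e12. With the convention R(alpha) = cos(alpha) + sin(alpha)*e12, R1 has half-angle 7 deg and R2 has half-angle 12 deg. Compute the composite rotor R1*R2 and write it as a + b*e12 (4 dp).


Same-plane rotors commute and their half-angles add:
R1*R2 = cos(a1 + a2) + sin(a1 + a2)*e12.
a1 + a2 = 7 + 12 = 19 deg
cos(19 deg) = 0.9455
sin(19 deg) = 0.3256
R1*R2 = 0.9455 + 0.3256*e12


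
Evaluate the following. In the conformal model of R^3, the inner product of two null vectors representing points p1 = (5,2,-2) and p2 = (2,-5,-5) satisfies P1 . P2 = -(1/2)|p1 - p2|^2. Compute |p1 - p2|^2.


p1 - p2 = (3, 7, 3)
|p1 - p2|^2 = 3^2 + 7^2 + 3^2
= 9 + 49 + 9
= 67


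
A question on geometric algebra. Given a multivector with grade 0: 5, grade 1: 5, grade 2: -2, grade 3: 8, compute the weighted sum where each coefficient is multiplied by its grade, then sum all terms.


Grade-weighted sum = sum of grade_k * coefficient_k
0*5 = 0
1*5 = 5
2*(-2) = -4
3*8 = 24
Total = 0 + 5 + (-4) + 24 = 25


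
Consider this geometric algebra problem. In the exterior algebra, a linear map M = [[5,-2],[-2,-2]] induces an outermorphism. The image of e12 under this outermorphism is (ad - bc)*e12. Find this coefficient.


The outermorphism of a linear map f sends e1^e2 to f(e1)^f(e2).
f(e1) = 5*e1 - 2*e2
f(e2) = -2*e1 - 2*e2
f(e1) ^ f(e2) = (5*e1 - 2*e2) ^ (-2*e1 - 2*e2)
= 5*(-2)*e12 + (-2)*(-2)*e21
= (-10 - 4)*e12
= -14*e12
Coefficient = -14


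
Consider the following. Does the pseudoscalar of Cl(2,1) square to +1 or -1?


The pseudoscalar I = e1...e_n (product of all n generators) of Cl(p,q) satisfies I^2 = (-1)^(q + n(n-1)/2).
p = 2, q = 1, n = p + q = 3
n(n-1)/2 = 3 * 2 / 2 = 3
Exponent = q + n(n-1)/2 = 1 + 3 = 4
I^2 = (-1)^4 = +1


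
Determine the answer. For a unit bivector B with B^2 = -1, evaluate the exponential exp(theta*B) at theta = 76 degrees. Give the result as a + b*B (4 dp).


For a unit bivector B with B^2 = -1, the exponential series gives
e^(theta*B) = cos(theta) + sin(theta)*B (the GA analogue of Euler's formula).
theta = 76 degrees = 1.32645 rad
cos(76 deg) = 0.2419
sin(76 deg) = 0.9703
exp(theta*B) = 0.2419 + 0.9703*B


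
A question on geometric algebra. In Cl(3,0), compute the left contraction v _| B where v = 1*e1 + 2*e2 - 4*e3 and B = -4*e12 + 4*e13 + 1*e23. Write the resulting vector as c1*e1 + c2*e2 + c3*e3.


Left contraction v _| B = <vB>_1 (grade-1 part of the geometric product vB).
Using e1_|e12 = e2, e2_|e12 = -e1, e1_|e13 = e3, e3_|e13 = -e1, e2_|e23 = e3, e3_|e23 = -e2:
e1 coeff: -v2*b12 - v3*b13 = -(2)*(-4) - (-4)*(4) = 24
e2 coeff: v1*b12 - v3*b23 = (1)*(-4) - (-4)*(1) = 0
e3 coeff: v1*b13 + v2*b23 = (1)*(4) + (2)*(1) = 6
v _| B = 24*e1 + 0*e2 + 6*e3
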